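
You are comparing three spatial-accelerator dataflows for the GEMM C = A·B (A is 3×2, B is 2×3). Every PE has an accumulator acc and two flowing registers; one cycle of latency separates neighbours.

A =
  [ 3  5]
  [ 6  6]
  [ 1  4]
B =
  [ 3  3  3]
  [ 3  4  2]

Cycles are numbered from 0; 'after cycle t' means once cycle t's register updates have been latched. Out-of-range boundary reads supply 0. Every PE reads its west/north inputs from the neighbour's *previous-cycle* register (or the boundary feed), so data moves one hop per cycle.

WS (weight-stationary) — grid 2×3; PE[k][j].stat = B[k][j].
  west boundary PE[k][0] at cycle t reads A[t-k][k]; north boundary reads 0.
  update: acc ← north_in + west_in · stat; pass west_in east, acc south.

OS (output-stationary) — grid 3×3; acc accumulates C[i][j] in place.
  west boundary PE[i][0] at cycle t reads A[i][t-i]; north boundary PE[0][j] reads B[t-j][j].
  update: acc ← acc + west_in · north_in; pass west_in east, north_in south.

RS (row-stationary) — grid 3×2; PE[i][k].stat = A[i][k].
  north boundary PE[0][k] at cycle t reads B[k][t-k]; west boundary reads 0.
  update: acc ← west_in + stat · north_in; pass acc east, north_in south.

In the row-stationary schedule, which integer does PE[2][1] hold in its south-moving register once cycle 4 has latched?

Tracing RS — 3×2 array, target PE[2][1]:
  c0 r1c1: 0 / 0 / 0
  c0 r2c0: 0 / 0 / 0
  c0 r2c1: 0 / 0 / 0
  c1 r1c1: 0 / 0 / 0
  c1 r2c0: 0 / 0 / 0
  c1 r2c1: 0 / 0 / 0
  c2 r1c1: 36 / 36 / 3
  c2 r2c0: 3 / 3 / 3
  c2 r2c1: 0 / 0 / 0
  c3 r1c1: 42 / 42 / 4
  c3 r2c0: 3 / 3 / 3
  c3 r2c1: 15 / 15 / 3
  c4 r1c1: 30 / 30 / 2
  c4 r2c0: 3 / 3 / 3
  c4 r2c1: 19 / 19 / 4

register = 4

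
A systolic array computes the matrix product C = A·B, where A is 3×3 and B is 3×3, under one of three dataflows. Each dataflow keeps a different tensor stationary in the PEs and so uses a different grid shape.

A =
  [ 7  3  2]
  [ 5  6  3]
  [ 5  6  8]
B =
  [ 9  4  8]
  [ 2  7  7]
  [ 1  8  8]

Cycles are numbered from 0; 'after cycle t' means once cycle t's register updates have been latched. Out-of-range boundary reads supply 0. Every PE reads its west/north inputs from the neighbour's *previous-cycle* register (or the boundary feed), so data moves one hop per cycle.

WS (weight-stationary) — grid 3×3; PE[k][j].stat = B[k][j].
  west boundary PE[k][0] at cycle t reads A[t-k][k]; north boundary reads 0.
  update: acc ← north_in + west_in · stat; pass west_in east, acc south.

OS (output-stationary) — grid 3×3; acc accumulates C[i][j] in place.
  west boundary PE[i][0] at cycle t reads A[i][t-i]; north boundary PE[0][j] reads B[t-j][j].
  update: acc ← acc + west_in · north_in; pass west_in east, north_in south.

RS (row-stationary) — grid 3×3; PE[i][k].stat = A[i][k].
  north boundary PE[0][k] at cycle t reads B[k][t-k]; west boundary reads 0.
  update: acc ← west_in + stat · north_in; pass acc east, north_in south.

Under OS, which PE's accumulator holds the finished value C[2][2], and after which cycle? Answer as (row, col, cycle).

(row, col, cycle) = (2, 2, 6)

Under OS, C[2][2] lands at PE[2][2]:
  step 0 · PE2,2: acc=0; fwd→0 fwd↓0
  step 1 · PE2,2: acc=0; fwd→0 fwd↓0
  step 2 · PE2,2: acc=0; fwd→0 fwd↓0
  step 3 · PE2,2: acc=0; fwd→0 fwd↓0
  step 4 · PE2,2: acc=40; fwd→5 fwd↓8
  step 5 · PE2,2: acc=82; fwd→6 fwd↓7
  step 6 · PE2,2: acc=146; fwd→8 fwd↓8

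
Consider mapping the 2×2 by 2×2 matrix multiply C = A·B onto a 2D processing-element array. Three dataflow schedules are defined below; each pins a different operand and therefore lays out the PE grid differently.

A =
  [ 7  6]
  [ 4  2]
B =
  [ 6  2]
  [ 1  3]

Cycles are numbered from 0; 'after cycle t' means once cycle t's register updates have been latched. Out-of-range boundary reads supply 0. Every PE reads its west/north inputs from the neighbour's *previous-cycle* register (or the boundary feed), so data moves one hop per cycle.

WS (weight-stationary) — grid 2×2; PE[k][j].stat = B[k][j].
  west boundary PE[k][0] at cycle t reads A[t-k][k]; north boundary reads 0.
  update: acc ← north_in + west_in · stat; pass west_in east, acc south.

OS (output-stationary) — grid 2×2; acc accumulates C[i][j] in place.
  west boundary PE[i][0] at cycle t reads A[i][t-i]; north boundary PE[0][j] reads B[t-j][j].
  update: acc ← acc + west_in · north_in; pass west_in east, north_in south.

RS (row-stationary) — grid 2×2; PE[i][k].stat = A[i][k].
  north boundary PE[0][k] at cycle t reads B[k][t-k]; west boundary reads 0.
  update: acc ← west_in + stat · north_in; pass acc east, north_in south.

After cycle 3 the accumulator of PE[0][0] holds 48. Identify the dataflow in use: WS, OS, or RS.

WS [2×2] PE[0][0] across cycles:
  @0  [0,0]  acc 42  |  →7  ↓42
  @1  [0,0]  acc 24  |  →4  ↓24
  @2  [0,0]  acc 0  |  →0  ↓0
  @3  [0,0]  acc 0  |  →0  ↓0
OS [2×2] PE[0][0] across cycles:
  @0  [0,0]  acc 42  |  →7  ↓6
  @1  [0,0]  acc 48  |  →6  ↓1
  @2  [0,0]  acc 48  |  →0  ↓0
  @3  [0,0]  acc 48  |  →0  ↓0
RS [2×2] PE[0][0] across cycles:
  @0  [0,0]  acc 42  |  →42  ↓6
  @1  [0,0]  acc 14  |  →14  ↓2
  @2  [0,0]  acc 0  |  →0  ↓0
  @3  [0,0]  acc 0  |  →0  ↓0

dataflow = OS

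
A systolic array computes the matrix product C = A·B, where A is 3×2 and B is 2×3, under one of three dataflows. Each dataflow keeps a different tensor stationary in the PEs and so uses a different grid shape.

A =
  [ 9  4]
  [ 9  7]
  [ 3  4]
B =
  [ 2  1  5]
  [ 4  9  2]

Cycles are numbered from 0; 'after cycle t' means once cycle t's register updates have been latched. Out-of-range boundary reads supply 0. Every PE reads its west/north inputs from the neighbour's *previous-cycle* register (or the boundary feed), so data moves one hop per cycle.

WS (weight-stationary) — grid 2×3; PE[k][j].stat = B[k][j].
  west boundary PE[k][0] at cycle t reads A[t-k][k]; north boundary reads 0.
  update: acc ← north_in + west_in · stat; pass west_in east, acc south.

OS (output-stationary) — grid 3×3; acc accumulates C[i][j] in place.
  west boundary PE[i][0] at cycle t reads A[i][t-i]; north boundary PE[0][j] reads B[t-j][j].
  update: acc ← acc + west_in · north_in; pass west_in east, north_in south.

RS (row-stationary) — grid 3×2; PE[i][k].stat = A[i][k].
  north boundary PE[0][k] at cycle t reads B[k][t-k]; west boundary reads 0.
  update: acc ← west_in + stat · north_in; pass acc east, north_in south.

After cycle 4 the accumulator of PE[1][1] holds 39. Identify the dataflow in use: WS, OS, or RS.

Under WS (2×3), PE[1][1]:
  step 0 · PE1,1: acc=0; fwd→0 fwd↓0
  step 1 · PE1,1: acc=0; fwd→0 fwd↓0
  step 2 · PE1,1: acc=45; fwd→4 fwd↓45
  step 3 · PE1,1: acc=72; fwd→7 fwd↓72
  step 4 · PE1,1: acc=39; fwd→4 fwd↓39
Under OS (3×3), PE[1][1]:
  step 0 · PE1,1: acc=0; fwd→0 fwd↓0
  step 1 · PE1,1: acc=0; fwd→0 fwd↓0
  step 2 · PE1,1: acc=9; fwd→9 fwd↓1
  step 3 · PE1,1: acc=72; fwd→7 fwd↓9
  step 4 · PE1,1: acc=72; fwd→0 fwd↓0
Under RS (3×2), PE[1][1]:
  step 0 · PE1,1: acc=0; fwd→0 fwd↓0
  step 1 · PE1,1: acc=0; fwd→0 fwd↓0
  step 2 · PE1,1: acc=46; fwd→46 fwd↓4
  step 3 · PE1,1: acc=72; fwd→72 fwd↓9
  step 4 · PE1,1: acc=59; fwd→59 fwd↓2

dataflow = WS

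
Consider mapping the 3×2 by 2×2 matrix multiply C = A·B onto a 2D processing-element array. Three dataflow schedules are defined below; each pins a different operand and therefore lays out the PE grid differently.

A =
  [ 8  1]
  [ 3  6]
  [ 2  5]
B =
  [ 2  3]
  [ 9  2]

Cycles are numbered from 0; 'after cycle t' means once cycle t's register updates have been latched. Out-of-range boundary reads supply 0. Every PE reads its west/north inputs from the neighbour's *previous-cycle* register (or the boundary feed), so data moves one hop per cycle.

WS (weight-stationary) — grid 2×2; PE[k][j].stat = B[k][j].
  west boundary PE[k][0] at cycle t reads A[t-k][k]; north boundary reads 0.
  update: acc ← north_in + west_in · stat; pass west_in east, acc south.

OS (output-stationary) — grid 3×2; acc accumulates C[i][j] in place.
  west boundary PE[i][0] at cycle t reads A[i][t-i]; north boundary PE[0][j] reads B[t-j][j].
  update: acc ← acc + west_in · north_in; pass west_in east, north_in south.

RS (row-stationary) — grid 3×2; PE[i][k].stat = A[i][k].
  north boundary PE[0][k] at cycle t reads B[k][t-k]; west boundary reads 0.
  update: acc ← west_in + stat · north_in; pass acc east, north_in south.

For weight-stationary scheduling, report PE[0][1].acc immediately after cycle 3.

PE[0][1].acc = 6

WS (2×2). Following PE[0][1] plus its west/north inputs:
  0: (0,0).acc=16  regs=<8,16>
  0: (0,1).acc=0  regs=<0,0>
  1: (0,0).acc=6  regs=<3,6>
  1: (0,1).acc=24  regs=<8,24>
  2: (0,0).acc=4  regs=<2,4>
  2: (0,1).acc=9  regs=<3,9>
  3: (0,0).acc=0  regs=<0,0>
  3: (0,1).acc=6  regs=<2,6>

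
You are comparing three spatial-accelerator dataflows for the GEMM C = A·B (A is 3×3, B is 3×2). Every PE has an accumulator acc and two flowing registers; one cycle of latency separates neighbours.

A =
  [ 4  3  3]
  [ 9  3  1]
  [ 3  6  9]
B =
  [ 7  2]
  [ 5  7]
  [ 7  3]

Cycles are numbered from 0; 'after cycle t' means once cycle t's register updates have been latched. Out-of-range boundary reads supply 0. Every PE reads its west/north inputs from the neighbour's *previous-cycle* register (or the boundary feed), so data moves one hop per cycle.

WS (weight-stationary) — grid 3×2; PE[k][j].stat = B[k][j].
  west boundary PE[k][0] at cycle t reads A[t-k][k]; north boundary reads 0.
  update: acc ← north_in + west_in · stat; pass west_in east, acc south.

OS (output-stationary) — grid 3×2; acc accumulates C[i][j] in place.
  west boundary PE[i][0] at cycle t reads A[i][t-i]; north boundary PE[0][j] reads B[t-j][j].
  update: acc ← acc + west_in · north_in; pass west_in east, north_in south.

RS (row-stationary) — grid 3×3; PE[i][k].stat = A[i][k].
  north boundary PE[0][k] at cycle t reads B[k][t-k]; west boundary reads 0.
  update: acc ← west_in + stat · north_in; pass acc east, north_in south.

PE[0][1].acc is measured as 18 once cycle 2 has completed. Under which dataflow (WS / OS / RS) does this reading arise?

Under WS (3×2), PE[0][1]:
  after 0 — PE[0][1] acc=0, pass-E 0, pass-S 0
  after 1 — PE[0][1] acc=8, pass-E 4, pass-S 8
  after 2 — PE[0][1] acc=18, pass-E 9, pass-S 18
Under OS (3×2), PE[0][1]:
  after 0 — PE[0][1] acc=0, pass-E 0, pass-S 0
  after 1 — PE[0][1] acc=8, pass-E 4, pass-S 2
  after 2 — PE[0][1] acc=29, pass-E 3, pass-S 7
Under RS (3×3), PE[0][1]:
  after 0 — PE[0][1] acc=0, pass-E 0, pass-S 0
  after 1 — PE[0][1] acc=43, pass-E 43, pass-S 5
  after 2 — PE[0][1] acc=29, pass-E 29, pass-S 7

dataflow = WS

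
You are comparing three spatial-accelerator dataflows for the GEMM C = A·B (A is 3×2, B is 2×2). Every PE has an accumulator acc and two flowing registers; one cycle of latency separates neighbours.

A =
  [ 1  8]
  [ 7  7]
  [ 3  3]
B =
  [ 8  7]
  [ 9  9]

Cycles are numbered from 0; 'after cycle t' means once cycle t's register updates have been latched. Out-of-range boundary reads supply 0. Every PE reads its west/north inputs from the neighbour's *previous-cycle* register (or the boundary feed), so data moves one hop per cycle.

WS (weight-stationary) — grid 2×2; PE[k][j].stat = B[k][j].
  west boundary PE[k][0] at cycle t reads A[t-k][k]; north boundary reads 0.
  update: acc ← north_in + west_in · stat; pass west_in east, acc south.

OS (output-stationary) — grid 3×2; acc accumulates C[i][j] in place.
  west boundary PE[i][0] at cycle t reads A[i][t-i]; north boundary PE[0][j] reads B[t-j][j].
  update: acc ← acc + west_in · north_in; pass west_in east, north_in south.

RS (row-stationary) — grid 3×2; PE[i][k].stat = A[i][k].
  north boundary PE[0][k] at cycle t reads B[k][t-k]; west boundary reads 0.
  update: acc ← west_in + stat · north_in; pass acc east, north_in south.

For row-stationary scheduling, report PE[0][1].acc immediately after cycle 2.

PE[0][1].acc = 79

RS (3×2). Following PE[0][1] plus its west/north inputs:
  after 0 — PE[0][0] acc=8, pass-E 8, pass-S 8
  after 0 — PE[0][1] acc=0, pass-E 0, pass-S 0
  after 1 — PE[0][0] acc=7, pass-E 7, pass-S 7
  after 1 — PE[0][1] acc=80, pass-E 80, pass-S 9
  after 2 — PE[0][0] acc=0, pass-E 0, pass-S 0
  after 2 — PE[0][1] acc=79, pass-E 79, pass-S 9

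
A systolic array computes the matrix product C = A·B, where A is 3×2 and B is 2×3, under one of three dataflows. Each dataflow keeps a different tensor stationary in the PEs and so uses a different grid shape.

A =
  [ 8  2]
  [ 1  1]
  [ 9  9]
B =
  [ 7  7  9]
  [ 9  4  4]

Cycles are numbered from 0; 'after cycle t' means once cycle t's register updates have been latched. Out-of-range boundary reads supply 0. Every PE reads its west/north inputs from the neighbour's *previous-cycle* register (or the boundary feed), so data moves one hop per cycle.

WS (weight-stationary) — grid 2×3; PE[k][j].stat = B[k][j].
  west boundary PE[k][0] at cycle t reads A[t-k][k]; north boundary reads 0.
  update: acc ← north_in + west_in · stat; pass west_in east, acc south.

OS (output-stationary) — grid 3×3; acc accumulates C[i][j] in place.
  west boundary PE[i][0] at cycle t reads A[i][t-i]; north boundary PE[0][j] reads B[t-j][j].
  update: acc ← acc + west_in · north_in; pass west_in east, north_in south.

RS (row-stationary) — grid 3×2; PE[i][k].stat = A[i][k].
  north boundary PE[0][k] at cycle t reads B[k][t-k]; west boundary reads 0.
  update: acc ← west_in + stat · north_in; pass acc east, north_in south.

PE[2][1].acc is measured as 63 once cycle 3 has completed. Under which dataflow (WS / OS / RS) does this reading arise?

dataflow = OS

WS (2×3): PE[2][1] does not exist.
Under OS (3×3), PE[2][1]:
  after 0 — PE[2][1] acc=0, pass-E 0, pass-S 0
  after 1 — PE[2][1] acc=0, pass-E 0, pass-S 0
  after 2 — PE[2][1] acc=0, pass-E 0, pass-S 0
  after 3 — PE[2][1] acc=63, pass-E 9, pass-S 7
Under RS (3×2), PE[2][1]:
  after 0 — PE[2][1] acc=0, pass-E 0, pass-S 0
  after 1 — PE[2][1] acc=0, pass-E 0, pass-S 0
  after 2 — PE[2][1] acc=0, pass-E 0, pass-S 0
  after 3 — PE[2][1] acc=144, pass-E 144, pass-S 9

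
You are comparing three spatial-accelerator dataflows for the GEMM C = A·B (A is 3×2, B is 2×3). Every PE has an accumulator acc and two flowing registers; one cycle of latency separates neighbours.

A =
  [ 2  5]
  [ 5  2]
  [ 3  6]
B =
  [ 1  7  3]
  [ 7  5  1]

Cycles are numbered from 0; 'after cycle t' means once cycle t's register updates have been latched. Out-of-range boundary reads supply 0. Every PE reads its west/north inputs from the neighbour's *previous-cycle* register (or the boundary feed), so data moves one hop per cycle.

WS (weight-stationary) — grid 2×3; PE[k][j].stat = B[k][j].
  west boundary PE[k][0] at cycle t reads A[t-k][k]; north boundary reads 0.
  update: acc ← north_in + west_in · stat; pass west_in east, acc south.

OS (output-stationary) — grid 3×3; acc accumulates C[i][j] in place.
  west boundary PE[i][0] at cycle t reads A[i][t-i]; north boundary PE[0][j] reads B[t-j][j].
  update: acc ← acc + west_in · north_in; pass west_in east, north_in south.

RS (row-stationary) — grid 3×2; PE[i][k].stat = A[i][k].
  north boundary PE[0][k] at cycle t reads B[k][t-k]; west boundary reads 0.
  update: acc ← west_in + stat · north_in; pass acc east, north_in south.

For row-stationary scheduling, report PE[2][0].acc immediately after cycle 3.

RS (3×2). Following PE[2][0] plus its west/north inputs:
  c0 r1c0: 0 / 0 / 0
  c0 r2c0: 0 / 0 / 0
  c1 r1c0: 5 / 5 / 1
  c1 r2c0: 0 / 0 / 0
  c2 r1c0: 35 / 35 / 7
  c2 r2c0: 3 / 3 / 1
  c3 r1c0: 15 / 15 / 3
  c3 r2c0: 21 / 21 / 7

PE[2][0].acc = 21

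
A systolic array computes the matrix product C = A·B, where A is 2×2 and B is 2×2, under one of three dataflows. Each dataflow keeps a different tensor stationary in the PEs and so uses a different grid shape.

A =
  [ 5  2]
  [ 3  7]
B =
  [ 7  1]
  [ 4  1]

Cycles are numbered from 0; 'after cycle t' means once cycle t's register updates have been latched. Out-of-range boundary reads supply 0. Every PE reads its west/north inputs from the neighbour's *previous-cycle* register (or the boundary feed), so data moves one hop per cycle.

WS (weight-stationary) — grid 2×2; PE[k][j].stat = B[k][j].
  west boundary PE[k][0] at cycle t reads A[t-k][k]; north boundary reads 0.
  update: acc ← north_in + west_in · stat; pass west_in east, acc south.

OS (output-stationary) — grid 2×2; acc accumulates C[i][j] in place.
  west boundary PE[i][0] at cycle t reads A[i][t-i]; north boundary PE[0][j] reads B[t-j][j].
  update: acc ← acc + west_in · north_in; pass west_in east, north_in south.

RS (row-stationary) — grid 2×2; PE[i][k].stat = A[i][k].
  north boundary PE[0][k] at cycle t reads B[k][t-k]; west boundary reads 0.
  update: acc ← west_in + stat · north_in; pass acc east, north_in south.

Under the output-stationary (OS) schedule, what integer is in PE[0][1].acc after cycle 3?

PE[0][1].acc = 7

OS on a 2×2 grid — tracing PE[0][1] and its feeders:
  c0 r0c0: 35 / 5 / 7
  c0 r0c1: 0 / 0 / 0
  c1 r0c0: 43 / 2 / 4
  c1 r0c1: 5 / 5 / 1
  c2 r0c0: 43 / 0 / 0
  c2 r0c1: 7 / 2 / 1
  c3 r0c0: 43 / 0 / 0
  c3 r0c1: 7 / 0 / 0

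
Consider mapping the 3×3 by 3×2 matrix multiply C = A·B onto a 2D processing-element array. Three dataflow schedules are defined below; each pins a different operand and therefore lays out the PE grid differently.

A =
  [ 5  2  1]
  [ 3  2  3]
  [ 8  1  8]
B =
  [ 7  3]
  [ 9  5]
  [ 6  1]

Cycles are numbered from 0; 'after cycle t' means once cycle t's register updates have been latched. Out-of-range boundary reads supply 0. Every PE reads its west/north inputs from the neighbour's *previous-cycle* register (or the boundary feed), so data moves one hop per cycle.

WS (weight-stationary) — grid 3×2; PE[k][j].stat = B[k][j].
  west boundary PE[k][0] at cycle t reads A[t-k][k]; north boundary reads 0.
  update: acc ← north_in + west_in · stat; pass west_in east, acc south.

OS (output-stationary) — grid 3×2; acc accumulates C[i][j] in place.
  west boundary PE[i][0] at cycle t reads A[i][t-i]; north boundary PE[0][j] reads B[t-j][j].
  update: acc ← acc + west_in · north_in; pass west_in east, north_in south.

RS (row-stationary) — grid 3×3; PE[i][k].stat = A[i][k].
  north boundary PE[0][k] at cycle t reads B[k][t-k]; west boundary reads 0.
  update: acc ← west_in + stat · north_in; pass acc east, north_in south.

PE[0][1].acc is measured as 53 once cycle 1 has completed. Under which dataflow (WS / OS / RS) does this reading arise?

WS [3×2] PE[0][1] across cycles:
  0: (0,1).acc=0  regs=<0,0>
  1: (0,1).acc=15  regs=<5,15>
OS [3×2] PE[0][1] across cycles:
  0: (0,1).acc=0  regs=<0,0>
  1: (0,1).acc=15  regs=<5,3>
RS [3×3] PE[0][1] across cycles:
  0: (0,1).acc=0  regs=<0,0>
  1: (0,1).acc=53  regs=<53,9>

dataflow = RS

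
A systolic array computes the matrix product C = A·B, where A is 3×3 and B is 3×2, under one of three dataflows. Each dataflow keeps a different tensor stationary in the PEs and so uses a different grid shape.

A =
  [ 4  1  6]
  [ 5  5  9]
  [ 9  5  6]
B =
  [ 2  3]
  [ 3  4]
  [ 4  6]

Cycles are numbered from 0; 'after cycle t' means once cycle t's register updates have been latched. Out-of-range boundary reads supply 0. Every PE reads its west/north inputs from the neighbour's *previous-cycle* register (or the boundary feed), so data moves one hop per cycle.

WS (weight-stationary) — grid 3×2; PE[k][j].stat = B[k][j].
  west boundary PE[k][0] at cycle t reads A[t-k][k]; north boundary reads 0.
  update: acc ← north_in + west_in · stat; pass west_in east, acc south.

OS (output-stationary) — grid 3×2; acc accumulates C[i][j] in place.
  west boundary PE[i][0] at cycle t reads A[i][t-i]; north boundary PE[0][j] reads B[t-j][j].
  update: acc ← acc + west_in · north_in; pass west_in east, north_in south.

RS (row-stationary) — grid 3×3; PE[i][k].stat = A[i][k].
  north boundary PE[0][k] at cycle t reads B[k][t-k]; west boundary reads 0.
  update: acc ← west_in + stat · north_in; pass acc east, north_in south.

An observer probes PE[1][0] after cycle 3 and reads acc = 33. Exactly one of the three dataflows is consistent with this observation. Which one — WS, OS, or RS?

dataflow = WS

WS (3×2 grid), PE[1][0]:
  cycle 0: PE[1][0] → acc 0, east 0, south 0
  cycle 1: PE[1][0] → acc 11, east 1, south 11
  cycle 2: PE[1][0] → acc 25, east 5, south 25
  cycle 3: PE[1][0] → acc 33, east 5, south 33
OS (3×2 grid), PE[1][0]:
  cycle 0: PE[1][0] → acc 0, east 0, south 0
  cycle 1: PE[1][0] → acc 10, east 5, south 2
  cycle 2: PE[1][0] → acc 25, east 5, south 3
  cycle 3: PE[1][0] → acc 61, east 9, south 4
RS (3×3 grid), PE[1][0]:
  cycle 0: PE[1][0] → acc 0, east 0, south 0
  cycle 1: PE[1][0] → acc 10, east 10, south 2
  cycle 2: PE[1][0] → acc 15, east 15, south 3
  cycle 3: PE[1][0] → acc 0, east 0, south 0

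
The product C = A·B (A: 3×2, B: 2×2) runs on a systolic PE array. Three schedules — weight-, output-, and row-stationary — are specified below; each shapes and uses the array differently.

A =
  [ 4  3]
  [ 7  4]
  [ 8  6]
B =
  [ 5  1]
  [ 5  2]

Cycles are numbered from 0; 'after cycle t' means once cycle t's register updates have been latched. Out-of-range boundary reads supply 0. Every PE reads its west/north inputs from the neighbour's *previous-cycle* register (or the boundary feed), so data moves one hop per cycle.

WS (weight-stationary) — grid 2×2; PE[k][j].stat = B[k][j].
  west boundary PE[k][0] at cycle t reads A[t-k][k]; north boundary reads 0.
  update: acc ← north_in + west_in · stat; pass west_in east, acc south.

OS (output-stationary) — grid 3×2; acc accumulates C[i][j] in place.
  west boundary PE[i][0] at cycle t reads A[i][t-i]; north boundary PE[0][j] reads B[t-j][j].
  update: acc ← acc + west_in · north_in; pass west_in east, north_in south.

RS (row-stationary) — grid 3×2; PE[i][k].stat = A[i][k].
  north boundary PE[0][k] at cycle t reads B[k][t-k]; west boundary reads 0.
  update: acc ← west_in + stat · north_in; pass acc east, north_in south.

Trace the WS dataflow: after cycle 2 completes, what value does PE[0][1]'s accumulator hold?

PE[0][1].acc = 7

Tracing WS — 2×2 array, target PE[0][1]:
  c0 r0c0: 20 / 4 / 20
  c0 r0c1: 0 / 0 / 0
  c1 r0c0: 35 / 7 / 35
  c1 r0c1: 4 / 4 / 4
  c2 r0c0: 40 / 8 / 40
  c2 r0c1: 7 / 7 / 7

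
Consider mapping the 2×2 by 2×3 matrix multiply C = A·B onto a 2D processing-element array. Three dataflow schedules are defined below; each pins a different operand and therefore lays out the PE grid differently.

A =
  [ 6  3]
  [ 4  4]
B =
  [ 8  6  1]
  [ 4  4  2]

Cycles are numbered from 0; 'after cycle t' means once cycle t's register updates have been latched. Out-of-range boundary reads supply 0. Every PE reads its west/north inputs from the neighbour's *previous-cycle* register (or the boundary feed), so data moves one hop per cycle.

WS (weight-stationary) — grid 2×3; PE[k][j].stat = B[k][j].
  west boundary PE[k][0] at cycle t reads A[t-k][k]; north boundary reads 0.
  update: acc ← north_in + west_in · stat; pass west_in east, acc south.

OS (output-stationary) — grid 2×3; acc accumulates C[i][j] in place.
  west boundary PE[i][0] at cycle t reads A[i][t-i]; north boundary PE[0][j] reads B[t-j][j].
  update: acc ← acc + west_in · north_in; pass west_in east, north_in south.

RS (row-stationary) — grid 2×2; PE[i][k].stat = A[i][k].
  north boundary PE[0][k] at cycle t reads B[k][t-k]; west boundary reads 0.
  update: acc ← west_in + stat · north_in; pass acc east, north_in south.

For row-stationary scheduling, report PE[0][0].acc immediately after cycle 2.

RS on a 2×2 grid — tracing PE[0][0] and its feeders:
  0: (0,0).acc=48  regs=<48,8>
  1: (0,0).acc=36  regs=<36,6>
  2: (0,0).acc=6  regs=<6,1>

PE[0][0].acc = 6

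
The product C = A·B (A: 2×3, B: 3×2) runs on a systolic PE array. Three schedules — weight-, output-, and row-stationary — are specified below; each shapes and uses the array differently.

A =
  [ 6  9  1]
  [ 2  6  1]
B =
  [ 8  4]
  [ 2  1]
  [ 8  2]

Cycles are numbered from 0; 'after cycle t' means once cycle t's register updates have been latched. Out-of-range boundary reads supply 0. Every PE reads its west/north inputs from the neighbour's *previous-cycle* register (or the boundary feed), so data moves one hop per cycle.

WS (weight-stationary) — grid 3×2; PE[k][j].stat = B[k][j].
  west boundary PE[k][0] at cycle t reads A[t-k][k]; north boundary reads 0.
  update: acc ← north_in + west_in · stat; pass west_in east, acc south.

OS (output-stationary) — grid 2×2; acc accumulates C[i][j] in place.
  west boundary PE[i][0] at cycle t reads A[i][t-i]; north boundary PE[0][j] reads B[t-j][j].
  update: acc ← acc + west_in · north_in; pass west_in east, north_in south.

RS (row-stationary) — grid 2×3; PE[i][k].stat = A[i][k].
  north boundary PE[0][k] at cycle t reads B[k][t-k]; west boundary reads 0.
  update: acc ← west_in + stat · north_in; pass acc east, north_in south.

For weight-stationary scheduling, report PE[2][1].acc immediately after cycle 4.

PE[2][1].acc = 16

Tracing WS — 3×2 array, target PE[2][1]:
  cycle 0: PE[1][1] → acc 0, east 0, south 0
  cycle 0: PE[2][0] → acc 0, east 0, south 0
  cycle 0: PE[2][1] → acc 0, east 0, south 0
  cycle 1: PE[1][1] → acc 0, east 0, south 0
  cycle 1: PE[2][0] → acc 0, east 0, south 0
  cycle 1: PE[2][1] → acc 0, east 0, south 0
  cycle 2: PE[1][1] → acc 33, east 9, south 33
  cycle 2: PE[2][0] → acc 74, east 1, south 74
  cycle 2: PE[2][1] → acc 0, east 0, south 0
  cycle 3: PE[1][1] → acc 14, east 6, south 14
  cycle 3: PE[2][0] → acc 36, east 1, south 36
  cycle 3: PE[2][1] → acc 35, east 1, south 35
  cycle 4: PE[1][1] → acc 0, east 0, south 0
  cycle 4: PE[2][0] → acc 0, east 0, south 0
  cycle 4: PE[2][1] → acc 16, east 1, south 16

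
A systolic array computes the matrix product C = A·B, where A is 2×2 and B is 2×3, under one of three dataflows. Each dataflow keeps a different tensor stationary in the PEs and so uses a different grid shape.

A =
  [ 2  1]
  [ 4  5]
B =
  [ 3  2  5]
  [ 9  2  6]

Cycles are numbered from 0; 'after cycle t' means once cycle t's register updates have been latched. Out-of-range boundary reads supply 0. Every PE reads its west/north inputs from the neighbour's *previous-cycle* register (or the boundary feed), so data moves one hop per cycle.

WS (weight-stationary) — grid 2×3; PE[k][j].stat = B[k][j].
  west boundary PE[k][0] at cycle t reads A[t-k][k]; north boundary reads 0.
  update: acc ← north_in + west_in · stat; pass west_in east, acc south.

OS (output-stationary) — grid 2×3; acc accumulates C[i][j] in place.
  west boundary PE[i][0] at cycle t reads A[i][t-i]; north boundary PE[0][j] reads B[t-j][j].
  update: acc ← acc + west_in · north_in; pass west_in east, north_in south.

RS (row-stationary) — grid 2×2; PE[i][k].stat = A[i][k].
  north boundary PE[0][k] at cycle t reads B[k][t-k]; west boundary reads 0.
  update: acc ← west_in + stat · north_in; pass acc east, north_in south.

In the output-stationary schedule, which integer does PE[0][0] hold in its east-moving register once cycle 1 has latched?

register = 1

OS (2×3). Following PE[0][0] plus its west/north inputs:
  0: (0,0).acc=6  regs=<2,3>
  1: (0,0).acc=15  regs=<1,9>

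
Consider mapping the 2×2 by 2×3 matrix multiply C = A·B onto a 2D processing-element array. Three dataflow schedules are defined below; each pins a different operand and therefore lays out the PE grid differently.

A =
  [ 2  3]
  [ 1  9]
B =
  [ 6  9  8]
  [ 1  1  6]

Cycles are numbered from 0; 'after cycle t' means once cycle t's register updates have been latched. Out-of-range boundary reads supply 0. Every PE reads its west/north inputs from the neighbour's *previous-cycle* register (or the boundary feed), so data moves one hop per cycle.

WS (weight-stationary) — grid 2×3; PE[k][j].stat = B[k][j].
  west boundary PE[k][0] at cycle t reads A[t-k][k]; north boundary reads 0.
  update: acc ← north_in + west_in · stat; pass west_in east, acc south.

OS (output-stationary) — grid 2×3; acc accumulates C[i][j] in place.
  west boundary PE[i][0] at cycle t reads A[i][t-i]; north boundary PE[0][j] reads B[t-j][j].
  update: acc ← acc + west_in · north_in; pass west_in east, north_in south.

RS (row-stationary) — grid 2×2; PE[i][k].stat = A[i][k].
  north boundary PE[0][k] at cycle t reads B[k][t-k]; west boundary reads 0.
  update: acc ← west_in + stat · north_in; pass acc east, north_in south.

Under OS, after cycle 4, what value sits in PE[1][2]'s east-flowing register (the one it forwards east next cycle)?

OS (2×3). Following PE[1][2] plus its west/north inputs:
  t=0 PE[0][2]: acc=0 h=0 v=0
  t=0 PE[1][1]: acc=0 h=0 v=0
  t=0 PE[1][2]: acc=0 h=0 v=0
  t=1 PE[0][2]: acc=0 h=0 v=0
  t=1 PE[1][1]: acc=0 h=0 v=0
  t=1 PE[1][2]: acc=0 h=0 v=0
  t=2 PE[0][2]: acc=16 h=2 v=8
  t=2 PE[1][1]: acc=9 h=1 v=9
  t=2 PE[1][2]: acc=0 h=0 v=0
  t=3 PE[0][2]: acc=34 h=3 v=6
  t=3 PE[1][1]: acc=18 h=9 v=1
  t=3 PE[1][2]: acc=8 h=1 v=8
  t=4 PE[0][2]: acc=34 h=0 v=0
  t=4 PE[1][1]: acc=18 h=0 v=0
  t=4 PE[1][2]: acc=62 h=9 v=6

register = 9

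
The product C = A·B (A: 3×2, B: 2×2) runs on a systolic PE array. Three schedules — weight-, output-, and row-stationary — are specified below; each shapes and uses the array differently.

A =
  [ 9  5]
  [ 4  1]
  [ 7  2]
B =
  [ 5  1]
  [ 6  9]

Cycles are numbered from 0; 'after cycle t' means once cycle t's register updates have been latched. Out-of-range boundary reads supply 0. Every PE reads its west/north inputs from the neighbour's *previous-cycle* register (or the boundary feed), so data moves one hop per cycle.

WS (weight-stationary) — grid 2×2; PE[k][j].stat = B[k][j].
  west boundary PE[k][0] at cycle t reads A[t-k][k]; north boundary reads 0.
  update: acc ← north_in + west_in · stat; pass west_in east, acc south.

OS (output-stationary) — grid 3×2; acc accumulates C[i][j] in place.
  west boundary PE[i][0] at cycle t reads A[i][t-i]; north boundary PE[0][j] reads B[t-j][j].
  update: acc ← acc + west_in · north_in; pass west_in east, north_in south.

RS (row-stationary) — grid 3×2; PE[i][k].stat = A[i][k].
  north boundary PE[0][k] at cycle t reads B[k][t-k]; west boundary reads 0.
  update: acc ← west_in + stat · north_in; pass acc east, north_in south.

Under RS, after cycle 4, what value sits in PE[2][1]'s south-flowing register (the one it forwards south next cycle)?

register = 9

RS (3×2). Following PE[2][1] plus its west/north inputs:
  0: (1,1).acc=0  regs=<0,0>
  0: (2,0).acc=0  regs=<0,0>
  0: (2,1).acc=0  regs=<0,0>
  1: (1,1).acc=0  regs=<0,0>
  1: (2,0).acc=0  regs=<0,0>
  1: (2,1).acc=0  regs=<0,0>
  2: (1,1).acc=26  regs=<26,6>
  2: (2,0).acc=35  regs=<35,5>
  2: (2,1).acc=0  regs=<0,0>
  3: (1,1).acc=13  regs=<13,9>
  3: (2,0).acc=7  regs=<7,1>
  3: (2,1).acc=47  regs=<47,6>
  4: (1,1).acc=0  regs=<0,0>
  4: (2,0).acc=0  regs=<0,0>
  4: (2,1).acc=25  regs=<25,9>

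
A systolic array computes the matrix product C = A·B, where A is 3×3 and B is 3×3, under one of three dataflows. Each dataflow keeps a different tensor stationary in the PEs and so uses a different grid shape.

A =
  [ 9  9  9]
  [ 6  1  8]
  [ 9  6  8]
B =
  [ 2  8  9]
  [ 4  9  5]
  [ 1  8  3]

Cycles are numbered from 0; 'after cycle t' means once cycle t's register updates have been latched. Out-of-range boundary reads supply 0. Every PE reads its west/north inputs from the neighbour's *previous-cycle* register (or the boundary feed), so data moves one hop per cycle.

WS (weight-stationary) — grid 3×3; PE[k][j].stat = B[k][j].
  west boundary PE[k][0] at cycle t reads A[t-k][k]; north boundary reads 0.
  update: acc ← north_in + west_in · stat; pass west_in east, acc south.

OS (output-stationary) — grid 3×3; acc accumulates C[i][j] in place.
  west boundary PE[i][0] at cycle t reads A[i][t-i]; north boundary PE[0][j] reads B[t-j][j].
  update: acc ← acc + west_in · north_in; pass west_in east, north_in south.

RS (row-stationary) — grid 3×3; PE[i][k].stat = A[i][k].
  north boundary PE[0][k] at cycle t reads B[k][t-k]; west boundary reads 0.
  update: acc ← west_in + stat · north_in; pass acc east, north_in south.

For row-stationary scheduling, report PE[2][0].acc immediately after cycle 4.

RS on a 3×3 grid — tracing PE[2][0] and its feeders:
  t=0 PE[1][0]: acc=0 h=0 v=0
  t=0 PE[2][0]: acc=0 h=0 v=0
  t=1 PE[1][0]: acc=12 h=12 v=2
  t=1 PE[2][0]: acc=0 h=0 v=0
  t=2 PE[1][0]: acc=48 h=48 v=8
  t=2 PE[2][0]: acc=18 h=18 v=2
  t=3 PE[1][0]: acc=54 h=54 v=9
  t=3 PE[2][0]: acc=72 h=72 v=8
  t=4 PE[1][0]: acc=0 h=0 v=0
  t=4 PE[2][0]: acc=81 h=81 v=9

PE[2][0].acc = 81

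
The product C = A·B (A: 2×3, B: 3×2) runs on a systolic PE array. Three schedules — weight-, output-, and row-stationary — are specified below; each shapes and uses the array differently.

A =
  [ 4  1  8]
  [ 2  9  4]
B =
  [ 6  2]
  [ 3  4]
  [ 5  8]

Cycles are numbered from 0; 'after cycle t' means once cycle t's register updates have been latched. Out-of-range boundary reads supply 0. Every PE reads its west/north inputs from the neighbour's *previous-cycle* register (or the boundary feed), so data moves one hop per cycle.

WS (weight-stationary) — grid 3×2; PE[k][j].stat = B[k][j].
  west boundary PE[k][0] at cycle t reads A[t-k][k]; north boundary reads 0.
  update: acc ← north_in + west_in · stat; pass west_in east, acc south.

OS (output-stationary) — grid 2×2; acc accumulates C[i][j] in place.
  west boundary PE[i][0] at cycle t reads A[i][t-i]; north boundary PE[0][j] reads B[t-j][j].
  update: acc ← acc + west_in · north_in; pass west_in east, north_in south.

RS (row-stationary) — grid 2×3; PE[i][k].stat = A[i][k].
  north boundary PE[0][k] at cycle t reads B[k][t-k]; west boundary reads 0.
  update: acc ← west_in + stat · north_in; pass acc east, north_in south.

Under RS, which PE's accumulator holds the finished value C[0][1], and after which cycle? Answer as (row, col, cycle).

RS: C[0][1] accumulates in PE[0][2]:
  cycle 0: PE[0][2] → acc 0, east 0, south 0
  cycle 1: PE[0][2] → acc 0, east 0, south 0
  cycle 2: PE[0][2] → acc 67, east 67, south 5
  cycle 3: PE[0][2] → acc 76, east 76, south 8

(row, col, cycle) = (0, 2, 3)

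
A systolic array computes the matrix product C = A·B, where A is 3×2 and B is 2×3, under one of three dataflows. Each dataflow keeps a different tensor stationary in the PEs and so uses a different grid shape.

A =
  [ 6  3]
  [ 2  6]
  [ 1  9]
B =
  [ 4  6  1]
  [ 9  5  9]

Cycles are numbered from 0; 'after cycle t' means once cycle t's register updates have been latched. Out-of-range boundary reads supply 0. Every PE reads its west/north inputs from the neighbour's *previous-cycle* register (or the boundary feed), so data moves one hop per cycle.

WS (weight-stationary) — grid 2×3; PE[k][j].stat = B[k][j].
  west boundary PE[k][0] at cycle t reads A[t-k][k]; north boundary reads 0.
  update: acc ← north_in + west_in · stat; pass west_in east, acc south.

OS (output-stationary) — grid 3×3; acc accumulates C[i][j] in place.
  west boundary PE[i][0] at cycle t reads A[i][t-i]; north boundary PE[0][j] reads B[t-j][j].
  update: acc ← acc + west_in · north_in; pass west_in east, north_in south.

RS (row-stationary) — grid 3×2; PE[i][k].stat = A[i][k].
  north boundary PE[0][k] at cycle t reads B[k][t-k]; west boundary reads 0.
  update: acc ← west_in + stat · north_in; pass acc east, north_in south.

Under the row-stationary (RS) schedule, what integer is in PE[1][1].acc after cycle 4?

PE[1][1].acc = 56

RS (3×2). Following PE[1][1] plus its west/north inputs:
  @0  [0,1]  acc 0  |  →0  ↓0
  @0  [1,0]  acc 0  |  →0  ↓0
  @0  [1,1]  acc 0  |  →0  ↓0
  @1  [0,1]  acc 51  |  →51  ↓9
  @1  [1,0]  acc 8  |  →8  ↓4
  @1  [1,1]  acc 0  |  →0  ↓0
  @2  [0,1]  acc 51  |  →51  ↓5
  @2  [1,0]  acc 12  |  →12  ↓6
  @2  [1,1]  acc 62  |  →62  ↓9
  @3  [0,1]  acc 33  |  →33  ↓9
  @3  [1,0]  acc 2  |  →2  ↓1
  @3  [1,1]  acc 42  |  →42  ↓5
  @4  [0,1]  acc 0  |  →0  ↓0
  @4  [1,0]  acc 0  |  →0  ↓0
  @4  [1,1]  acc 56  |  →56  ↓9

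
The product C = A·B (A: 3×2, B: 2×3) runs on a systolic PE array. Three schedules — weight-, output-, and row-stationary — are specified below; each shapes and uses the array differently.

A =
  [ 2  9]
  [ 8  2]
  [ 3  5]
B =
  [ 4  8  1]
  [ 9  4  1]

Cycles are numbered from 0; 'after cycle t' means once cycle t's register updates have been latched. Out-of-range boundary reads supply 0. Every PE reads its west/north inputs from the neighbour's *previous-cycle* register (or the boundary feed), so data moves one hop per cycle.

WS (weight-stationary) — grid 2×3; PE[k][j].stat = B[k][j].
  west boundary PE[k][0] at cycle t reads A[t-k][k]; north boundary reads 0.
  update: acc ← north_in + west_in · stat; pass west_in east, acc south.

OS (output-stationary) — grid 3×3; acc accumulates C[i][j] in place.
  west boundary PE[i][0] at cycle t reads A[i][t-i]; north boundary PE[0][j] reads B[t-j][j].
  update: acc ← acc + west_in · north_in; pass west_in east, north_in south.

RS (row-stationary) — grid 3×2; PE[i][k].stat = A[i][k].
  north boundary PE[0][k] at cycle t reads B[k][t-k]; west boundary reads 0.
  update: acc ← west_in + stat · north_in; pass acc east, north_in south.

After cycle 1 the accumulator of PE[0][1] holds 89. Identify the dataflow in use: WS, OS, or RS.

dataflow = RS

WS [2×3] PE[0][1] across cycles:
  0: (0,1).acc=0  regs=<0,0>
  1: (0,1).acc=16  regs=<2,16>
OS [3×3] PE[0][1] across cycles:
  0: (0,1).acc=0  regs=<0,0>
  1: (0,1).acc=16  regs=<2,8>
RS [3×2] PE[0][1] across cycles:
  0: (0,1).acc=0  regs=<0,0>
  1: (0,1).acc=89  regs=<89,9>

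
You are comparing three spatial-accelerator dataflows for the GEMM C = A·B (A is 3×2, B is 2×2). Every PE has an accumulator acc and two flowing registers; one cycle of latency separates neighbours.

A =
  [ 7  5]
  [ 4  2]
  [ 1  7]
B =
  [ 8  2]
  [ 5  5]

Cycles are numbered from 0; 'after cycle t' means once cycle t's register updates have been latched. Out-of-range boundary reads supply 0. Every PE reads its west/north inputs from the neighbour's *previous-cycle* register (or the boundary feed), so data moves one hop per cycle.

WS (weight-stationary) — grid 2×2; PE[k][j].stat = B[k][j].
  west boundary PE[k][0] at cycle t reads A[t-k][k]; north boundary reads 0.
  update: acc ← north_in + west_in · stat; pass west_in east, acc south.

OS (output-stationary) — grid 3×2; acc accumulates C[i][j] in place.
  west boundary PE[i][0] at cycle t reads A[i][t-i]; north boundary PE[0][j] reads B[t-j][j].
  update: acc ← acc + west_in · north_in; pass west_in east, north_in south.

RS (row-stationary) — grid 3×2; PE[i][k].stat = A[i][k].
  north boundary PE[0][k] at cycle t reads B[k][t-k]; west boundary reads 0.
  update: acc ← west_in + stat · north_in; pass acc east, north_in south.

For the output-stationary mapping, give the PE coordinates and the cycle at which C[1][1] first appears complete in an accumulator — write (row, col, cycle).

OS: C[1][1] accumulates in PE[1][1]:
  [0] (1,1) acc=0 (h:0 v:0)
  [1] (1,1) acc=0 (h:0 v:0)
  [2] (1,1) acc=8 (h:4 v:2)
  [3] (1,1) acc=18 (h:2 v:5)

(row, col, cycle) = (1, 1, 3)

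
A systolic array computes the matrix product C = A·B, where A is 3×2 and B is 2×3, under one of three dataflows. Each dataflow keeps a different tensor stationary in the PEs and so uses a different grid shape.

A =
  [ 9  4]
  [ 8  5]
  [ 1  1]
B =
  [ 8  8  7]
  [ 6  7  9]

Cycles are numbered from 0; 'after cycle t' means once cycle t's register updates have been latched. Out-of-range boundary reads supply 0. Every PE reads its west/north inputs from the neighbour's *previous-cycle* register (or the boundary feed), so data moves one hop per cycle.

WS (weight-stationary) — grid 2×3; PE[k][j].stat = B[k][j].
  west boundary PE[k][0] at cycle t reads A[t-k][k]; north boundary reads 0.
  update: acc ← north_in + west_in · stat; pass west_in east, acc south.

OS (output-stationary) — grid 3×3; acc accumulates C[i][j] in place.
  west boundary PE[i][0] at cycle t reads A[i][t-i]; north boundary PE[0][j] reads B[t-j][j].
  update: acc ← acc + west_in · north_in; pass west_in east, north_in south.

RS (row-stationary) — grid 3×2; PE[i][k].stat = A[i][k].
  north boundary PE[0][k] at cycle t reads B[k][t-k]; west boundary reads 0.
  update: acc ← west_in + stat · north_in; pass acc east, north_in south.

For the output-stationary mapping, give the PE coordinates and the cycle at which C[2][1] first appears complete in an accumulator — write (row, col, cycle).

(row, col, cycle) = (2, 1, 4)

Under OS, C[2][1] lands at PE[2][1]:
  cycle 0: PE[2][1] → acc 0, east 0, south 0
  cycle 1: PE[2][1] → acc 0, east 0, south 0
  cycle 2: PE[2][1] → acc 0, east 0, south 0
  cycle 3: PE[2][1] → acc 8, east 1, south 8
  cycle 4: PE[2][1] → acc 15, east 1, south 7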